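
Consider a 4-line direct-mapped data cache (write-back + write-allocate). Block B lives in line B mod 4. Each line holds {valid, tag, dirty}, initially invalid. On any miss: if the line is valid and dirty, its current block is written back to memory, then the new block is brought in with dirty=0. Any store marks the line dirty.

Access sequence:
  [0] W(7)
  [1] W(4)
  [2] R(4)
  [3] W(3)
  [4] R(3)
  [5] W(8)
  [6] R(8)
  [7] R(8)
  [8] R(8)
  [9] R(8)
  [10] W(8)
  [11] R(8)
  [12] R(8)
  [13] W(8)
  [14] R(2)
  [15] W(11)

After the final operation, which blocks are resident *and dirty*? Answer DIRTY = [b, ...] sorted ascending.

DIRTY = [8, 11]

  0 | W B7 → L3 miss [D]
  1 | W B4 → L0 miss [D]
  2 | R B4 → L0 hit [D]
  3 | W B3 → L3 miss wb→B7 [D]
  4 | R B3 → L3 hit [D]
  5 | W B8 → L0 miss wb→B4 [D]
  6 | R B8 → L0 hit [D]
  7 | R B8 → L0 hit [D]
  8 | R B8 → L0 hit [D]
  9 | R B8 → L0 hit [D]
  10 | W B8 → L0 hit [D]
  11 | R B8 → L0 hit [D]
  12 | R B8 → L0 hit [D]
  13 | W B8 → L0 hit [D]
  14 | R B2 → L2 miss [-]
  15 | W B11 → L3 miss wb→B3 [D]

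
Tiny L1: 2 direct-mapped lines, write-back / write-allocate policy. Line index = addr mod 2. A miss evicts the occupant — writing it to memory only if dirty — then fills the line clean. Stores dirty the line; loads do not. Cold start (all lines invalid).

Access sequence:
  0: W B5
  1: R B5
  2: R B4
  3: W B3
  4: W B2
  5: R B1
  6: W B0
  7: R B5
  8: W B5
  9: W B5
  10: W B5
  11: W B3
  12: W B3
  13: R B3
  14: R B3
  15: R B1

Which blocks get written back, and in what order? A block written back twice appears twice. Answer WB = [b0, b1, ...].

WB = [5, 3, 2, 5, 3]

0: W B5 → L1 miss [D]
1: R B5 → L1 hit [D]
2: R B4 → L0 miss [-]
3: W B3 → L1 miss wb→B5 [D]
4: W B2 → L0 miss [D]
5: R B1 → L1 miss wb→B3 [-]
6: W B0 → L0 miss wb→B2 [D]
7: R B5 → L1 miss [-]
8: W B5 → L1 hit [D]
9: W B5 → L1 hit [D]
10: W B5 → L1 hit [D]
11: W B3 → L1 miss wb→B5 [D]
12: W B3 → L1 hit [D]
13: R B3 → L1 hit [D]
14: R B3 → L1 hit [D]
15: R B1 → L1 miss wb→B3 [-]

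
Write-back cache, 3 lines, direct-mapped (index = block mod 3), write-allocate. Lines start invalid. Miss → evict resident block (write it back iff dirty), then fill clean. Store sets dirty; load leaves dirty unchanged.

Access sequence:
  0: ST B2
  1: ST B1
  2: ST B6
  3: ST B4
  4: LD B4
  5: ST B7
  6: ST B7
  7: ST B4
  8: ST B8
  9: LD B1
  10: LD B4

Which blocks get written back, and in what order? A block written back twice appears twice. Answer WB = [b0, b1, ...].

0: W B2 → L2 miss [D]
1: W B1 → L1 miss [D]
2: W B6 → L0 miss [D]
3: W B4 → L1 miss wb→B1 [D]
4: R B4 → L1 hit [D]
5: W B7 → L1 miss wb→B4 [D]
6: W B7 → L1 hit [D]
7: W B4 → L1 miss wb→B7 [D]
8: W B8 → L2 miss wb→B2 [D]
9: R B1 → L1 miss wb→B4 [-]
10: R B4 → L1 miss [-]

WB = [1, 4, 7, 2, 4]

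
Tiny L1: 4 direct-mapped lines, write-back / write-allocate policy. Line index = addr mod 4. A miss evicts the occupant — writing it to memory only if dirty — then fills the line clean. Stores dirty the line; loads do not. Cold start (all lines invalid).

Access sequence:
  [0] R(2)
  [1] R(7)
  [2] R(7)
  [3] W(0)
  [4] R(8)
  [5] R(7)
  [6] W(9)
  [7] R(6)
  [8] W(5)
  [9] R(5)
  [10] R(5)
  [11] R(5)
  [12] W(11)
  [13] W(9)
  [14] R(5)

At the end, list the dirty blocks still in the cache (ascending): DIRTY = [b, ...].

DIRTY = [11]

0: R B2 → L2 miss [-]
1: R B7 → L3 miss [-]
2: R B7 → L3 hit [-]
3: W B0 → L0 miss [D]
4: R B8 → L0 miss wb→B0 [-]
5: R B7 → L3 hit [-]
6: W B9 → L1 miss [D]
7: R B6 → L2 miss [-]
8: W B5 → L1 miss wb→B9 [D]
9: R B5 → L1 hit [D]
10: R B5 → L1 hit [D]
11: R B5 → L1 hit [D]
12: W B11 → L3 miss [D]
13: W B9 → L1 miss wb→B5 [D]
14: R B5 → L1 miss wb→B9 [-]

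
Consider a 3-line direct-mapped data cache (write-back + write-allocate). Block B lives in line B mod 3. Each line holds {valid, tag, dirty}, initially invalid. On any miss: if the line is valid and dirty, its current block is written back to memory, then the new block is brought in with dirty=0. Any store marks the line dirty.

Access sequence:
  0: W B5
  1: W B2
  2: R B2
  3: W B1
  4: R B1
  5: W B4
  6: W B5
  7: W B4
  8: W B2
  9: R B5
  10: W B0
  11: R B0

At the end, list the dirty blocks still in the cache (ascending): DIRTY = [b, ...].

0: W B5 -> L2 miss  d=D]
1: W B2 -> L2 miss wb->B5  d=D]
2: R B2 -> L2 hit  d=D]
3: W B1 -> L1 miss  d=D]
4: R B1 -> L1 hit  d=D]
5: W B4 -> L1 miss wb->B1  d=D]
6: W B5 -> L2 miss wb->B2  d=D]
7: W B4 -> L1 hit  d=D]
8: W B2 -> L2 miss wb->B5  d=D]
9: R B5 -> L2 miss wb->B2  d=-]
10: W B0 -> L0 miss  d=D]
11: R B0 -> L0 hit  d=D]

DIRTY = [0, 4]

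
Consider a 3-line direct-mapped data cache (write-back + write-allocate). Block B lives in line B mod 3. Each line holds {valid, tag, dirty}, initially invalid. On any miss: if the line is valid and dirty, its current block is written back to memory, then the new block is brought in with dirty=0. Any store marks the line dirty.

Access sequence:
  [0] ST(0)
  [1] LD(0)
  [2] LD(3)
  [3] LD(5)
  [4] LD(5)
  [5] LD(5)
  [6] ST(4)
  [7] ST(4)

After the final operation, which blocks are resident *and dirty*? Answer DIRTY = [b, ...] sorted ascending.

  0 | W B0 → L0 miss [D]
  1 | R B0 → L0 hit [D]
  2 | R B3 → L0 miss wb→B0 [-]
  3 | R B5 → L2 miss [-]
  4 | R B5 → L2 hit [-]
  5 | R B5 → L2 hit [-]
  6 | W B4 → L1 miss [D]
  7 | W B4 → L1 hit [D]

DIRTY = [4]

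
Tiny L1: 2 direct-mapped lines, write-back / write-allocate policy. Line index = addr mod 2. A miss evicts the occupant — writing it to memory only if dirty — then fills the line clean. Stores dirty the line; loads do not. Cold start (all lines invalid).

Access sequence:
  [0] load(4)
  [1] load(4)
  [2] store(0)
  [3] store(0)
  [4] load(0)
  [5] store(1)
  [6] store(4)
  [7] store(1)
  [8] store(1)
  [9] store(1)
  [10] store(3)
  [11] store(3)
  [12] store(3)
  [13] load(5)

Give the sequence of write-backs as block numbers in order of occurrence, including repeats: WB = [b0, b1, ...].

0: R B4 → L0 miss [-]
1: R B4 → L0 hit [-]
2: W B0 → L0 miss [D]
3: W B0 → L0 hit [D]
4: R B0 → L0 hit [D]
5: W B1 → L1 miss [D]
6: W B4 → L0 miss wb→B0 [D]
7: W B1 → L1 hit [D]
8: W B1 → L1 hit [D]
9: W B1 → L1 hit [D]
10: W B3 → L1 miss wb→B1 [D]
11: W B3 → L1 hit [D]
12: W B3 → L1 hit [D]
13: R B5 → L1 miss wb→B3 [-]

WB = [0, 1, 3]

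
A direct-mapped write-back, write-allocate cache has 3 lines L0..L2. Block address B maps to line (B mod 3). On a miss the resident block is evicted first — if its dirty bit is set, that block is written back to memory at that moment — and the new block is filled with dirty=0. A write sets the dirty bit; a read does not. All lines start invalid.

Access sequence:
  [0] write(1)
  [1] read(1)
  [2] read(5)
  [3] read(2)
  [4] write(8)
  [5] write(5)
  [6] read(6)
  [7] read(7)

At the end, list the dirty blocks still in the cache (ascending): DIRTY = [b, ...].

DIRTY = [5]

0: W B1 → L1 miss [D]
1: R B1 → L1 hit [D]
2: R B5 → L2 miss [-]
3: R B2 → L2 miss [-]
4: W B8 → L2 miss [D]
5: W B5 → L2 miss wb→B8 [D]
6: R B6 → L0 miss [-]
7: R B7 → L1 miss wb→B1 [-]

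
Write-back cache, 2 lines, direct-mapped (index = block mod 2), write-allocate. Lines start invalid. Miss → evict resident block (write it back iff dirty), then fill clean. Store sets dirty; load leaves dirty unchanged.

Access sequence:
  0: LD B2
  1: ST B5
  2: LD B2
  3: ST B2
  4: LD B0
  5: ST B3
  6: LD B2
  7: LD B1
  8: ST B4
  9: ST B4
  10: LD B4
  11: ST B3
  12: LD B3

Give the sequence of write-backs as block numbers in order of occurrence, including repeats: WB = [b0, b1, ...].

0: R B2 -> L0 miss  d=-]
1: W B5 -> L1 miss  d=D]
2: R B2 -> L0 hit  d=-]
3: W B2 -> L0 hit  d=D]
4: R B0 -> L0 miss wb->B2  d=-]
5: W B3 -> L1 miss wb->B5  d=D]
6: R B2 -> L0 miss  d=-]
7: R B1 -> L1 miss wb->B3  d=-]
8: W B4 -> L0 miss  d=D]
9: W B4 -> L0 hit  d=D]
10: R B4 -> L0 hit  d=D]
11: W B3 -> L1 miss  d=D]
12: R B3 -> L1 hit  d=D]

WB = [2, 5, 3]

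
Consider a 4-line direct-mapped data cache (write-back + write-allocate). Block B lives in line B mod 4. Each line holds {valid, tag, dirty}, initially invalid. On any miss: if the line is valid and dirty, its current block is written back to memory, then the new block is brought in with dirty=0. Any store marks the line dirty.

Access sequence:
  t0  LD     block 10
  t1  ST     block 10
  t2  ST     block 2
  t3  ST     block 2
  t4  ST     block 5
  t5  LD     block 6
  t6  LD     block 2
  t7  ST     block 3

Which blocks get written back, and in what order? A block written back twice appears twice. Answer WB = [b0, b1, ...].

0: R B10 → L2 miss [-]
1: W B10 → L2 hit [D]
2: W B2 → L2 miss wb→B10 [D]
3: W B2 → L2 hit [D]
4: W B5 → L1 miss [D]
5: R B6 → L2 miss wb→B2 [-]
6: R B2 → L2 miss [-]
7: W B3 → L3 miss [D]

WB = [10, 2]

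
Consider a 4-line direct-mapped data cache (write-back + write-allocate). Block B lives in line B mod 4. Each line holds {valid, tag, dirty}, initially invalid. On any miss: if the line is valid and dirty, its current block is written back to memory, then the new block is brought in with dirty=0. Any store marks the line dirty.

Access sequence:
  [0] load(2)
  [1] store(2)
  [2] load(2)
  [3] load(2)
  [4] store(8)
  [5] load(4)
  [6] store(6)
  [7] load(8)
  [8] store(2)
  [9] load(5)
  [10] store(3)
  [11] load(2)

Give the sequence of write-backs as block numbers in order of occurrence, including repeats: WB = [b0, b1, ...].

WB = [8, 2, 6]

0: R B2 -> L2 miss  d=-]
1: W B2 -> L2 hit  d=D]
2: R B2 -> L2 hit  d=D]
3: R B2 -> L2 hit  d=D]
4: W B8 -> L0 miss  d=D]
5: R B4 -> L0 miss wb->B8  d=-]
6: W B6 -> L2 miss wb->B2  d=D]
7: R B8 -> L0 miss  d=-]
8: W B2 -> L2 miss wb->B6  d=D]
9: R B5 -> L1 miss  d=-]
10: W B3 -> L3 miss  d=D]
11: R B2 -> L2 hit  d=D]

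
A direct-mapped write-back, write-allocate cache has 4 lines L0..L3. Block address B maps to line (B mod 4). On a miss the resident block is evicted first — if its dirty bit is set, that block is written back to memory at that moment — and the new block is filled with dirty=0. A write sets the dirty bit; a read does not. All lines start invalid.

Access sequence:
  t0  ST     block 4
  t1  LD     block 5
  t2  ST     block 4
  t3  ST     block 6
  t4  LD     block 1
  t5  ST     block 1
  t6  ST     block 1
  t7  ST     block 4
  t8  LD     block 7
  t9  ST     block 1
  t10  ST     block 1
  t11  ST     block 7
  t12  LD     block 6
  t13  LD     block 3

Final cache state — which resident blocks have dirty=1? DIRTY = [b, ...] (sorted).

DIRTY = [1, 4, 6]

0: W B4 → L0 miss [D]
1: R B5 → L1 miss [-]
2: W B4 → L0 hit [D]
3: W B6 → L2 miss [D]
4: R B1 → L1 miss [-]
5: W B1 → L1 hit [D]
6: W B1 → L1 hit [D]
7: W B4 → L0 hit [D]
8: R B7 → L3 miss [-]
9: W B1 → L1 hit [D]
10: W B1 → L1 hit [D]
11: W B7 → L3 hit [D]
12: R B6 → L2 hit [D]
13: R B3 → L3 miss wb→B7 [-]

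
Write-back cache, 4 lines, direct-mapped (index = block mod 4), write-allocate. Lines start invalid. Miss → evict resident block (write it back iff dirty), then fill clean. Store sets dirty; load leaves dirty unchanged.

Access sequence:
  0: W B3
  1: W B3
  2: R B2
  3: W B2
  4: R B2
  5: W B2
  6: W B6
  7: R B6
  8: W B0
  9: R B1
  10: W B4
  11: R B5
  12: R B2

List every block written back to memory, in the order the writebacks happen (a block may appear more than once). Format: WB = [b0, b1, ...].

WB = [2, 0, 6]

0: W B3 → L3 miss [D]
1: W B3 → L3 hit [D]
2: R B2 → L2 miss [-]
3: W B2 → L2 hit [D]
4: R B2 → L2 hit [D]
5: W B2 → L2 hit [D]
6: W B6 → L2 miss wb→B2 [D]
7: R B6 → L2 hit [D]
8: W B0 → L0 miss [D]
9: R B1 → L1 miss [-]
10: W B4 → L0 miss wb→B0 [D]
11: R B5 → L1 miss [-]
12: R B2 → L2 miss wb→B6 [-]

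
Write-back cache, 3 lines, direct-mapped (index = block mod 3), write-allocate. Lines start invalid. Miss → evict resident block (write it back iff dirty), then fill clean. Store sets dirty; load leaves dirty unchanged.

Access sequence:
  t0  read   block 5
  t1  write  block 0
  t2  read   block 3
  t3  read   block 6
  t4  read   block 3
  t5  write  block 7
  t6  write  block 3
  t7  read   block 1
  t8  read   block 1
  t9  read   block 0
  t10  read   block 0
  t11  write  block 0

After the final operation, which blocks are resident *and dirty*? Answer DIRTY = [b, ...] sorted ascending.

0: R B5 -> L2 miss  d=-]
1: W B0 -> L0 miss  d=D]
2: R B3 -> L0 miss wb->B0  d=-]
3: R B6 -> L0 miss  d=-]
4: R B3 -> L0 miss  d=-]
5: W B7 -> L1 miss  d=D]
6: W B3 -> L0 hit  d=D]
7: R B1 -> L1 miss wb->B7  d=-]
8: R B1 -> L1 hit  d=-]
9: R B0 -> L0 miss wb->B3  d=-]
10: R B0 -> L0 hit  d=-]
11: W B0 -> L0 hit  d=D]

DIRTY = [0]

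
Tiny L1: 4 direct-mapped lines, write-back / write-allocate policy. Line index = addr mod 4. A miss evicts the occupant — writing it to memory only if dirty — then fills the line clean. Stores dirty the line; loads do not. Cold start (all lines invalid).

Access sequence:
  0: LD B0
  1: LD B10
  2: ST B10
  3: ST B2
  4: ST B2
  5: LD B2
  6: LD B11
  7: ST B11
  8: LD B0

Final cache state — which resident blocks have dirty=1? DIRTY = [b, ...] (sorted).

0: R B0 → L0 miss [-]
1: R B10 → L2 miss [-]
2: W B10 → L2 hit [D]
3: W B2 → L2 miss wb→B10 [D]
4: W B2 → L2 hit [D]
5: R B2 → L2 hit [D]
6: R B11 → L3 miss [-]
7: W B11 → L3 hit [D]
8: R B0 → L0 hit [-]

DIRTY = [2, 11]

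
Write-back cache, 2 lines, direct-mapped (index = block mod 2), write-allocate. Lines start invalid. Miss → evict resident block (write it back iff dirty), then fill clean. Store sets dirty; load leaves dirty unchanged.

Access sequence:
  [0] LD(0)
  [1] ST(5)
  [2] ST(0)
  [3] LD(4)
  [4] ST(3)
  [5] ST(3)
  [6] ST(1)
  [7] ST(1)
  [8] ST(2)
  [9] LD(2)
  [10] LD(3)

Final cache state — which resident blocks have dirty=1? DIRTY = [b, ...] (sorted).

  0 | R B0 → L0 miss [-]
  1 | W B5 → L1 miss [D]
  2 | W B0 → L0 hit [D]
  3 | R B4 → L0 miss wb→B0 [-]
  4 | W B3 → L1 miss wb→B5 [D]
  5 | W B3 → L1 hit [D]
  6 | W B1 → L1 miss wb→B3 [D]
  7 | W B1 → L1 hit [D]
  8 | W B2 → L0 miss [D]
  9 | R B2 → L0 hit [D]
  10 | R B3 → L1 miss wb→B1 [-]

DIRTY = [2]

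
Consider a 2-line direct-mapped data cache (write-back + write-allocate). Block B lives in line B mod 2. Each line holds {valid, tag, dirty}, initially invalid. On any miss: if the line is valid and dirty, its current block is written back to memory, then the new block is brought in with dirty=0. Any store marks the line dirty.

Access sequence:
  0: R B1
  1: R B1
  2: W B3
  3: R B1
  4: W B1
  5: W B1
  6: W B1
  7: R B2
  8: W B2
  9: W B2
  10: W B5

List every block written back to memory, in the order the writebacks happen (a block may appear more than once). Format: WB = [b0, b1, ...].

0: R B1 → L1 miss [-]
1: R B1 → L1 hit [-]
2: W B3 → L1 miss [D]
3: R B1 → L1 miss wb→B3 [-]
4: W B1 → L1 hit [D]
5: W B1 → L1 hit [D]
6: W B1 → L1 hit [D]
7: R B2 → L0 miss [-]
8: W B2 → L0 hit [D]
9: W B2 → L0 hit [D]
10: W B5 → L1 miss wb→B1 [D]

WB = [3, 1]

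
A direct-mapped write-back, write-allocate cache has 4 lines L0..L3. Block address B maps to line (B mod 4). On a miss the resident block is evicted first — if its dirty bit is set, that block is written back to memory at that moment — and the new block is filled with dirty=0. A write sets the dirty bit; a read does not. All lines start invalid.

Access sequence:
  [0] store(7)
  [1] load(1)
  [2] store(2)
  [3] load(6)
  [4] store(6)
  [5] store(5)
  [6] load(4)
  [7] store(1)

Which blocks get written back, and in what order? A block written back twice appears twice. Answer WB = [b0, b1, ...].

WB = [2, 5]

  0 | W B7 → L3 miss [D]
  1 | R B1 → L1 miss [-]
  2 | W B2 → L2 miss [D]
  3 | R B6 → L2 miss wb→B2 [-]
  4 | W B6 → L2 hit [D]
  5 | W B5 → L1 miss [D]
  6 | R B4 → L0 miss [-]
  7 | W B1 → L1 miss wb→B5 [D]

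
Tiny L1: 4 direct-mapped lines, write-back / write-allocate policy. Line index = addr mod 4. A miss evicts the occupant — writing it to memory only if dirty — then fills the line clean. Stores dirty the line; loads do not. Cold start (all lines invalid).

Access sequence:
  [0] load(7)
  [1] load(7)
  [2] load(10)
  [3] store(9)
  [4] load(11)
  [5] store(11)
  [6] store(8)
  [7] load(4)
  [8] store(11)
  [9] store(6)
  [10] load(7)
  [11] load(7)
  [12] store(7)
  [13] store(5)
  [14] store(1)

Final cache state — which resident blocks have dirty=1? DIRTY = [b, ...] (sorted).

0: R B7 -> L3 miss  d=-]
1: R B7 -> L3 hit  d=-]
2: R B10 -> L2 miss  d=-]
3: W B9 -> L1 miss  d=D]
4: R B11 -> L3 miss  d=-]
5: W B11 -> L3 hit  d=D]
6: W B8 -> L0 miss  d=D]
7: R B4 -> L0 miss wb->B8  d=-]
8: W B11 -> L3 hit  d=D]
9: W B6 -> L2 miss  d=D]
10: R B7 -> L3 miss wb->B11  d=-]
11: R B7 -> L3 hit  d=-]
12: W B7 -> L3 hit  d=D]
13: W B5 -> L1 miss wb->B9  d=D]
14: W B1 -> L1 miss wb->B5  d=D]

DIRTY = [1, 6, 7]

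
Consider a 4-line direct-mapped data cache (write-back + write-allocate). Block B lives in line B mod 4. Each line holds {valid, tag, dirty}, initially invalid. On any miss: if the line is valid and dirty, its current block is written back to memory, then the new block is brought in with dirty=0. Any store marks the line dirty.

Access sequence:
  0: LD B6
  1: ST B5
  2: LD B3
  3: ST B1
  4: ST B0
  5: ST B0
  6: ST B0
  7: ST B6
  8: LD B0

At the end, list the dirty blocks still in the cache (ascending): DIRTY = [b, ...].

  0 | R B6 → L2 miss [-]
  1 | W B5 → L1 miss [D]
  2 | R B3 → L3 miss [-]
  3 | W B1 → L1 miss wb→B5 [D]
  4 | W B0 → L0 miss [D]
  5 | W B0 → L0 hit [D]
  6 | W B0 → L0 hit [D]
  7 | W B6 → L2 hit [D]
  8 | R B0 → L0 hit [D]

DIRTY = [0, 1, 6]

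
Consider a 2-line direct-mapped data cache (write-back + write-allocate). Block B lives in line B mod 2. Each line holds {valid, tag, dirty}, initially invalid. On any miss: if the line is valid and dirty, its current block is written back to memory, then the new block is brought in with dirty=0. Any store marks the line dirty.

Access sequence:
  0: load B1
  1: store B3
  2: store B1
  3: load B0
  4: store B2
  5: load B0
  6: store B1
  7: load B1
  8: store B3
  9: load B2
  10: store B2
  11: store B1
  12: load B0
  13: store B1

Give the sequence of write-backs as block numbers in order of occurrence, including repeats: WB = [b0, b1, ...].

0: R B1 → L1 miss [-]
1: W B3 → L1 miss [D]
2: W B1 → L1 miss wb→B3 [D]
3: R B0 → L0 miss [-]
4: W B2 → L0 miss [D]
5: R B0 → L0 miss wb→B2 [-]
6: W B1 → L1 hit [D]
7: R B1 → L1 hit [D]
8: W B3 → L1 miss wb→B1 [D]
9: R B2 → L0 miss [-]
10: W B2 → L0 hit [D]
11: W B1 → L1 miss wb→B3 [D]
12: R B0 → L0 miss wb→B2 [-]
13: W B1 → L1 hit [D]

WB = [3, 2, 1, 3, 2]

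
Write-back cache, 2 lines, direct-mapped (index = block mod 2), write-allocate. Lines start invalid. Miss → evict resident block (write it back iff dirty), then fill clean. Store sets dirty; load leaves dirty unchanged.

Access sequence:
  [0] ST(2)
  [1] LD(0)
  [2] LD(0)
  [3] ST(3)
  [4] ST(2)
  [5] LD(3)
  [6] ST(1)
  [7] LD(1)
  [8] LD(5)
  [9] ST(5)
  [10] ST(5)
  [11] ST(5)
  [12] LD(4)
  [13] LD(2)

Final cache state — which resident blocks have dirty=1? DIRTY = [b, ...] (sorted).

0: W B2 → L0 miss [D]
1: R B0 → L0 miss wb→B2 [-]
2: R B0 → L0 hit [-]
3: W B3 → L1 miss [D]
4: W B2 → L0 miss [D]
5: R B3 → L1 hit [D]
6: W B1 → L1 miss wb→B3 [D]
7: R B1 → L1 hit [D]
8: R B5 → L1 miss wb→B1 [-]
9: W B5 → L1 hit [D]
10: W B5 → L1 hit [D]
11: W B5 → L1 hit [D]
12: R B4 → L0 miss wb→B2 [-]
13: R B2 → L0 miss [-]

DIRTY = [5]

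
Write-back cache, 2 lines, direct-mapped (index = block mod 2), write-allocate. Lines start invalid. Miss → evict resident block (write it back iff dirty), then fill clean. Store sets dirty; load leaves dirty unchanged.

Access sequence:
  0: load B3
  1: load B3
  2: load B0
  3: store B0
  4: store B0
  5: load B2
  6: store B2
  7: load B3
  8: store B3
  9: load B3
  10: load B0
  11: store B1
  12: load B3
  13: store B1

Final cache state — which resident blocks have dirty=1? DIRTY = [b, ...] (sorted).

0: R B3 -> L1 miss  d=-]
1: R B3 -> L1 hit  d=-]
2: R B0 -> L0 miss  d=-]
3: W B0 -> L0 hit  d=D]
4: W B0 -> L0 hit  d=D]
5: R B2 -> L0 miss wb->B0  d=-]
6: W B2 -> L0 hit  d=D]
7: R B3 -> L1 hit  d=-]
8: W B3 -> L1 hit  d=D]
9: R B3 -> L1 hit  d=D]
10: R B0 -> L0 miss wb->B2  d=-]
11: W B1 -> L1 miss wb->B3  d=D]
12: R B3 -> L1 miss wb->B1  d=-]
13: W B1 -> L1 miss  d=D]

DIRTY = [1]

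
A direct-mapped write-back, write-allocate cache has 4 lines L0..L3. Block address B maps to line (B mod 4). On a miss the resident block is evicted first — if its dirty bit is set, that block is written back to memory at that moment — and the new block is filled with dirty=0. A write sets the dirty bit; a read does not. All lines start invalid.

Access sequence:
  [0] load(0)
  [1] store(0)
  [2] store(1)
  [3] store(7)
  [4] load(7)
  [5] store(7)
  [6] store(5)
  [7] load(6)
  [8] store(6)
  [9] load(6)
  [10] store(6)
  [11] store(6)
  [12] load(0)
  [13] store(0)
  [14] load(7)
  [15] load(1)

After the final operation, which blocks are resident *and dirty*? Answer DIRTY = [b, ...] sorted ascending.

0: R B0 → L0 miss [-]
1: W B0 → L0 hit [D]
2: W B1 → L1 miss [D]
3: W B7 → L3 miss [D]
4: R B7 → L3 hit [D]
5: W B7 → L3 hit [D]
6: W B5 → L1 miss wb→B1 [D]
7: R B6 → L2 miss [-]
8: W B6 → L2 hit [D]
9: R B6 → L2 hit [D]
10: W B6 → L2 hit [D]
11: W B6 → L2 hit [D]
12: R B0 → L0 hit [D]
13: W B0 → L0 hit [D]
14: R B7 → L3 hit [D]
15: R B1 → L1 miss wb→B5 [-]

DIRTY = [0, 6, 7]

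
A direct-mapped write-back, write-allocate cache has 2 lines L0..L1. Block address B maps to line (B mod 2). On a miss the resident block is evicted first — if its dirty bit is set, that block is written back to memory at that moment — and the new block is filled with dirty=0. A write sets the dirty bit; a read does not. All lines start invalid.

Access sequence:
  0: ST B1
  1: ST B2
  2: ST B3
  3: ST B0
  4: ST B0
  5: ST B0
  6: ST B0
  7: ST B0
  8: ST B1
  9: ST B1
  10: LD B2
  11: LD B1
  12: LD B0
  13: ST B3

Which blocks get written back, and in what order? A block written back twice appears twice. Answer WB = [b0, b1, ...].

0: W B1 → L1 miss [D]
1: W B2 → L0 miss [D]
2: W B3 → L1 miss wb→B1 [D]
3: W B0 → L0 miss wb→B2 [D]
4: W B0 → L0 hit [D]
5: W B0 → L0 hit [D]
6: W B0 → L0 hit [D]
7: W B0 → L0 hit [D]
8: W B1 → L1 miss wb→B3 [D]
9: W B1 → L1 hit [D]
10: R B2 → L0 miss wb→B0 [-]
11: R B1 → L1 hit [D]
12: R B0 → L0 miss [-]
13: W B3 → L1 miss wb→B1 [D]

WB = [1, 2, 3, 0, 1]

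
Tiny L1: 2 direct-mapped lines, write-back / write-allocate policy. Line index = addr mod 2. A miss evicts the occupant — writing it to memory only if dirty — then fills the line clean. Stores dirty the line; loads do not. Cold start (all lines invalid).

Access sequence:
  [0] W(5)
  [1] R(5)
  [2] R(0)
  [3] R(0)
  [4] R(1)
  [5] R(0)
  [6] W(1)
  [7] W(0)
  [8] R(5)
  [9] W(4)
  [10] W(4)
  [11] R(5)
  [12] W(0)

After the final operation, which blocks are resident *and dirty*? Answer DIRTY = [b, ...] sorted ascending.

DIRTY = [0]

0: W B5 -> L1 miss  d=D]
1: R B5 -> L1 hit  d=D]
2: R B0 -> L0 miss  d=-]
3: R B0 -> L0 hit  d=-]
4: R B1 -> L1 miss wb->B5  d=-]
5: R B0 -> L0 hit  d=-]
6: W B1 -> L1 hit  d=D]
7: W B0 -> L0 hit  d=D]
8: R B5 -> L1 miss wb->B1  d=-]
9: W B4 -> L0 miss wb->B0  d=D]
10: W B4 -> L0 hit  d=D]
11: R B5 -> L1 hit  d=-]
12: W B0 -> L0 miss wb->B4  d=D]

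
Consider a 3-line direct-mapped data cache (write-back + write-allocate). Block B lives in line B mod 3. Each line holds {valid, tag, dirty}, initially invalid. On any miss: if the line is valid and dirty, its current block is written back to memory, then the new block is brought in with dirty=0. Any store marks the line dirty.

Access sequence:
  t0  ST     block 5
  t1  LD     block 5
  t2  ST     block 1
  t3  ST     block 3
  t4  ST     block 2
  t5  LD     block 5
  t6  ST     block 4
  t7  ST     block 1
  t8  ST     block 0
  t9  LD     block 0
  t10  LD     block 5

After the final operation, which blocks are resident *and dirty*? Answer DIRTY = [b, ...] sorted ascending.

DIRTY = [0, 1]

0: W B5 → L2 miss [D]
1: R B5 → L2 hit [D]
2: W B1 → L1 miss [D]
3: W B3 → L0 miss [D]
4: W B2 → L2 miss wb→B5 [D]
5: R B5 → L2 miss wb→B2 [-]
6: W B4 → L1 miss wb→B1 [D]
7: W B1 → L1 miss wb→B4 [D]
8: W B0 → L0 miss wb→B3 [D]
9: R B0 → L0 hit [D]
10: R B5 → L2 hit [-]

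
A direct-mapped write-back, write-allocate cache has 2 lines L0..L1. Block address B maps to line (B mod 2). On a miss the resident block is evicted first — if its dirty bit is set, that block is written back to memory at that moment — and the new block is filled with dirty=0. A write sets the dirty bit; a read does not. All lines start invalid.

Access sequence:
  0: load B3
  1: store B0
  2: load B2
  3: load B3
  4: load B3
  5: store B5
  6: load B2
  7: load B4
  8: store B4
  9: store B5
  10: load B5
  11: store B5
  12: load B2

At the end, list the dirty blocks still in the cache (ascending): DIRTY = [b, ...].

DIRTY = [5]

0: R B3 → L1 miss [-]
1: W B0 → L0 miss [D]
2: R B2 → L0 miss wb→B0 [-]
3: R B3 → L1 hit [-]
4: R B3 → L1 hit [-]
5: W B5 → L1 miss [D]
6: R B2 → L0 hit [-]
7: R B4 → L0 miss [-]
8: W B4 → L0 hit [D]
9: W B5 → L1 hit [D]
10: R B5 → L1 hit [D]
11: W B5 → L1 hit [D]
12: R B2 → L0 miss wb→B4 [-]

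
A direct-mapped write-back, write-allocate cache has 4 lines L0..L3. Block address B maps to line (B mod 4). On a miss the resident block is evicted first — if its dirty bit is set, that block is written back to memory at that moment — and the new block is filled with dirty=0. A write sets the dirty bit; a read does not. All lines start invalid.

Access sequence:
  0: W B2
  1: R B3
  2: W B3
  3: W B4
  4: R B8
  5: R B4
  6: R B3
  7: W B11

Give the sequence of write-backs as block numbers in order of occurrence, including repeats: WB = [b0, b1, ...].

0: W B2 -> L2 miss  d=D]
1: R B3 -> L3 miss  d=-]
2: W B3 -> L3 hit  d=D]
3: W B4 -> L0 miss  d=D]
4: R B8 -> L0 miss wb->B4  d=-]
5: R B4 -> L0 miss  d=-]
6: R B3 -> L3 hit  d=D]
7: W B11 -> L3 miss wb->B3  d=D]

WB = [4, 3]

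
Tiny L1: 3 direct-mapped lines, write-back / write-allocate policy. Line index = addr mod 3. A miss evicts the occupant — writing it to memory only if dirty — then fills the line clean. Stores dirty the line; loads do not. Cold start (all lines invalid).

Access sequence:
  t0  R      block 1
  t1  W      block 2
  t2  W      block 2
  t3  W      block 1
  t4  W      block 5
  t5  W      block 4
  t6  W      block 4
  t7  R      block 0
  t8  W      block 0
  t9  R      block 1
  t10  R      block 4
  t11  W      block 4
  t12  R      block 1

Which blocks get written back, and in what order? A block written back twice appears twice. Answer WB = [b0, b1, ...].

WB = [2, 1, 4, 4]

0: R B1 → L1 miss [-]
1: W B2 → L2 miss [D]
2: W B2 → L2 hit [D]
3: W B1 → L1 hit [D]
4: W B5 → L2 miss wb→B2 [D]
5: W B4 → L1 miss wb→B1 [D]
6: W B4 → L1 hit [D]
7: R B0 → L0 miss [-]
8: W B0 → L0 hit [D]
9: R B1 → L1 miss wb→B4 [-]
10: R B4 → L1 miss [-]
11: W B4 → L1 hit [D]
12: R B1 → L1 miss wb→B4 [-]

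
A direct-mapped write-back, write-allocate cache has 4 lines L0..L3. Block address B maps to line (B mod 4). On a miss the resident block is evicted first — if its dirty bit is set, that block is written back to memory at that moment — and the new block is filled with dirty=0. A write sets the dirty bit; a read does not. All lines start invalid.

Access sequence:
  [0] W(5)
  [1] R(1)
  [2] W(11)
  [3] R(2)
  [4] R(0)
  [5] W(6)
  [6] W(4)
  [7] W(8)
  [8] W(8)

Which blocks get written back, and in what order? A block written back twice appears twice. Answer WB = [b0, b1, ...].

  0 | W B5 → L1 miss [D]
  1 | R B1 → L1 miss wb→B5 [-]
  2 | W B11 → L3 miss [D]
  3 | R B2 → L2 miss [-]
  4 | R B0 → L0 miss [-]
  5 | W B6 → L2 miss [D]
  6 | W B4 → L0 miss [D]
  7 | W B8 → L0 miss wb→B4 [D]
  8 | W B8 → L0 hit [D]

WB = [5, 4]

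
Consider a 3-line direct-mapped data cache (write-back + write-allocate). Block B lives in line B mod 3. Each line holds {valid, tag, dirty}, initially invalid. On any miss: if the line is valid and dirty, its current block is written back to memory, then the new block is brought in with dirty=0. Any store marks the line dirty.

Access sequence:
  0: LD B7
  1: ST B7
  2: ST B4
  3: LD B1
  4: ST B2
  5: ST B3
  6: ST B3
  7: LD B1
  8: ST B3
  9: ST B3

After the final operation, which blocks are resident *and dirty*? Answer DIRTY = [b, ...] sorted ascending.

DIRTY = [2, 3]

  0 | R B7 → L1 miss [-]
  1 | W B7 → L1 hit [D]
  2 | W B4 → L1 miss wb→B7 [D]
  3 | R B1 → L1 miss wb→B4 [-]
  4 | W B2 → L2 miss [D]
  5 | W B3 → L0 miss [D]
  6 | W B3 → L0 hit [D]
  7 | R B1 → L1 hit [-]
  8 | W B3 → L0 hit [D]
  9 | W B3 → L0 hit [D]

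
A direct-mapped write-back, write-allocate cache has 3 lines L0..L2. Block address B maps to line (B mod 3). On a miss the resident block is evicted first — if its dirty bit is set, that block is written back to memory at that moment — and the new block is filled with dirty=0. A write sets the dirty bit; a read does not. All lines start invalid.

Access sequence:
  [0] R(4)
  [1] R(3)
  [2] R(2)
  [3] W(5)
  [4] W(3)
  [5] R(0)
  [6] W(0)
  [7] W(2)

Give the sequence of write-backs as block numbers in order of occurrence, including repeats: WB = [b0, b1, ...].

WB = [3, 5]

  0 | R B4 → L1 miss [-]
  1 | R B3 → L0 miss [-]
  2 | R B2 → L2 miss [-]
  3 | W B5 → L2 miss [D]
  4 | W B3 → L0 hit [D]
  5 | R B0 → L0 miss wb→B3 [-]
  6 | W B0 → L0 hit [D]
  7 | W B2 → L2 miss wb→B5 [D]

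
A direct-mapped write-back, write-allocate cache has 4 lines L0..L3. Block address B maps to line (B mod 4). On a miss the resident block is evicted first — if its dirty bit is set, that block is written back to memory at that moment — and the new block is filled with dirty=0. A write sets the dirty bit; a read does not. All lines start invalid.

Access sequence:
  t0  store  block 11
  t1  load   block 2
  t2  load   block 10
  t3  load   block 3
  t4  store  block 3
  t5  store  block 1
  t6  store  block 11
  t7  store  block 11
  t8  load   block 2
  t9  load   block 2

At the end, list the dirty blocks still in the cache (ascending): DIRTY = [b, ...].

  0 | W B11 → L3 miss [D]
  1 | R B2 → L2 miss [-]
  2 | R B10 → L2 miss [-]
  3 | R B3 → L3 miss wb→B11 [-]
  4 | W B3 → L3 hit [D]
  5 | W B1 → L1 miss [D]
  6 | W B11 → L3 miss wb→B3 [D]
  7 | W B11 → L3 hit [D]
  8 | R B2 → L2 miss [-]
  9 | R B2 → L2 hit [-]

DIRTY = [1, 11]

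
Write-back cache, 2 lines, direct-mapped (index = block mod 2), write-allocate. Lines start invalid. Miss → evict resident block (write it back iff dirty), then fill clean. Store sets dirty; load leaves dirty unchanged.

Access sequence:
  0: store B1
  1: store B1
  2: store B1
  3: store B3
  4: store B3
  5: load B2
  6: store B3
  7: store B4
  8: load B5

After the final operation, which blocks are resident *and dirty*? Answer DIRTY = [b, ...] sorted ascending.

0: W B1 → L1 miss [D]
1: W B1 → L1 hit [D]
2: W B1 → L1 hit [D]
3: W B3 → L1 miss wb→B1 [D]
4: W B3 → L1 hit [D]
5: R B2 → L0 miss [-]
6: W B3 → L1 hit [D]
7: W B4 → L0 miss [D]
8: R B5 → L1 miss wb→B3 [-]

DIRTY = [4]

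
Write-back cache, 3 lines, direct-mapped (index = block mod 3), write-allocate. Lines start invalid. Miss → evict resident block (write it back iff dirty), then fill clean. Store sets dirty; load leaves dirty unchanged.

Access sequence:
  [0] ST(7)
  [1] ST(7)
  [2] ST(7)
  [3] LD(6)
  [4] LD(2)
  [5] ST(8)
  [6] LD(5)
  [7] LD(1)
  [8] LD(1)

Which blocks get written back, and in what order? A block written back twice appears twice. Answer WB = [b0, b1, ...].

WB = [8, 7]

  0 | W B7 → L1 miss [D]
  1 | W B7 → L1 hit [D]
  2 | W B7 → L1 hit [D]
  3 | R B6 → L0 miss [-]
  4 | R B2 → L2 miss [-]
  5 | W B8 → L2 miss [D]
  6 | R B5 → L2 miss wb→B8 [-]
  7 | R B1 → L1 miss wb→B7 [-]
  8 | R B1 → L1 hit [-]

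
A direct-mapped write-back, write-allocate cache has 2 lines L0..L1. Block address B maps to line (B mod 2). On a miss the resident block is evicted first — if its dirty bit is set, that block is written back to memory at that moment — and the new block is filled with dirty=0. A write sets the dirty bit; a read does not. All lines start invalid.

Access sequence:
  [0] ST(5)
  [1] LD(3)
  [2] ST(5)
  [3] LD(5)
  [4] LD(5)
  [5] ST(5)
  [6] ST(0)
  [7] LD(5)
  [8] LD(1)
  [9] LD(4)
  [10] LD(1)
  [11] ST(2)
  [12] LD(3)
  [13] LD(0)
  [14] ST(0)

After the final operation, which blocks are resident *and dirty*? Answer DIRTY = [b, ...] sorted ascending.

0: W B5 → L1 miss [D]
1: R B3 → L1 miss wb→B5 [-]
2: W B5 → L1 miss [D]
3: R B5 → L1 hit [D]
4: R B5 → L1 hit [D]
5: W B5 → L1 hit [D]
6: W B0 → L0 miss [D]
7: R B5 → L1 hit [D]
8: R B1 → L1 miss wb→B5 [-]
9: R B4 → L0 miss wb→B0 [-]
10: R B1 → L1 hit [-]
11: W B2 → L0 miss [D]
12: R B3 → L1 miss [-]
13: R B0 → L0 miss wb→B2 [-]
14: W B0 → L0 hit [D]

DIRTY = [0]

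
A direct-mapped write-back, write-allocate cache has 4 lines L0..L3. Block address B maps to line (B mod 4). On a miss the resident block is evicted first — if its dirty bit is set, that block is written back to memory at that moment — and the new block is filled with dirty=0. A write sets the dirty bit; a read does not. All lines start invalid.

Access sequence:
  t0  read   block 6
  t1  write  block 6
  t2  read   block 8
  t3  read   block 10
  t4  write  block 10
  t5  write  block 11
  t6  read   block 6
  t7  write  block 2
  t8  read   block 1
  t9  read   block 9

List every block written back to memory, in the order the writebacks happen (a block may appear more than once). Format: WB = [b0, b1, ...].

WB = [6, 10]

0: R B6 -> L2 miss  d=-]
1: W B6 -> L2 hit  d=D]
2: R B8 -> L0 miss  d=-]
3: R B10 -> L2 miss wb->B6  d=-]
4: W B10 -> L2 hit  d=D]
5: W B11 -> L3 miss  d=D]
6: R B6 -> L2 miss wb->B10  d=-]
7: W B2 -> L2 miss  d=D]
8: R B1 -> L1 miss  d=-]
9: R B9 -> L1 miss  d=-]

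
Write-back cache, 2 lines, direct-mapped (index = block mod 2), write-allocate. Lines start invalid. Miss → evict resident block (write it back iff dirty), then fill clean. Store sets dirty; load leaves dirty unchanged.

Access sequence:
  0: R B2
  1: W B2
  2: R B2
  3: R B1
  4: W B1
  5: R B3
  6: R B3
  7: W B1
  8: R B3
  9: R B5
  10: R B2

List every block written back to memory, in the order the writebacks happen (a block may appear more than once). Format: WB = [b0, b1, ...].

WB = [1, 1]

  0 | R B2 → L0 miss [-]
  1 | W B2 → L0 hit [D]
  2 | R B2 → L0 hit [D]
  3 | R B1 → L1 miss [-]
  4 | W B1 → L1 hit [D]
  5 | R B3 → L1 miss wb→B1 [-]
  6 | R B3 → L1 hit [-]
  7 | W B1 → L1 miss [D]
  8 | R B3 → L1 miss wb→B1 [-]
  9 | R B5 → L1 miss [-]
  10 | R B2 → L0 hit [D]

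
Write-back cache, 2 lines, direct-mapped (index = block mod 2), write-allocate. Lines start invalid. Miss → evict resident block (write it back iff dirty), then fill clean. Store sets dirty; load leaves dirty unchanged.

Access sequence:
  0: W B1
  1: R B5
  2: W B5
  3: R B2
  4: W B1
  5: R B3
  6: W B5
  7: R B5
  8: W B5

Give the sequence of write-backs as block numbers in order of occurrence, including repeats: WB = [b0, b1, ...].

WB = [1, 5, 1]

0: W B1 → L1 miss [D]
1: R B5 → L1 miss wb→B1 [-]
2: W B5 → L1 hit [D]
3: R B2 → L0 miss [-]
4: W B1 → L1 miss wb→B5 [D]
5: R B3 → L1 miss wb→B1 [-]
6: W B5 → L1 miss [D]
7: R B5 → L1 hit [D]
8: W B5 → L1 hit [D]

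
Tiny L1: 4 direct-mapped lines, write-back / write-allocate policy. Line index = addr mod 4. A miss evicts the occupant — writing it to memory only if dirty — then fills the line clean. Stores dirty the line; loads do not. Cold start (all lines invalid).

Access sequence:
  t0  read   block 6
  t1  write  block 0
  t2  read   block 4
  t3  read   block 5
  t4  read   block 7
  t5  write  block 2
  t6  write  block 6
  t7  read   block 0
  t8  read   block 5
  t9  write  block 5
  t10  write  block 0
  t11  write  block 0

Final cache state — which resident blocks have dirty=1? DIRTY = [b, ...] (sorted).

0: R B6 → L2 miss [-]
1: W B0 → L0 miss [D]
2: R B4 → L0 miss wb→B0 [-]
3: R B5 → L1 miss [-]
4: R B7 → L3 miss [-]
5: W B2 → L2 miss [D]
6: W B6 → L2 miss wb→B2 [D]
7: R B0 → L0 miss [-]
8: R B5 → L1 hit [-]
9: W B5 → L1 hit [D]
10: W B0 → L0 hit [D]
11: W B0 → L0 hit [D]

DIRTY = [0, 5, 6]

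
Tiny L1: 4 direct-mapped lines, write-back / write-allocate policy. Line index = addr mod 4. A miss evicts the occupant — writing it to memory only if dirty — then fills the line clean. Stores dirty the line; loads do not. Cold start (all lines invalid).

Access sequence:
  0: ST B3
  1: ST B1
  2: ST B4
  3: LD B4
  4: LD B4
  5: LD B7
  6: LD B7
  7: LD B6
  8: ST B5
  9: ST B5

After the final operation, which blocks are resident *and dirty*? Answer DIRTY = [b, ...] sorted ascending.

0: W B3 → L3 miss [D]
1: W B1 → L1 miss [D]
2: W B4 → L0 miss [D]
3: R B4 → L0 hit [D]
4: R B4 → L0 hit [D]
5: R B7 → L3 miss wb→B3 [-]
6: R B7 → L3 hit [-]
7: R B6 → L2 miss [-]
8: W B5 → L1 miss wb→B1 [D]
9: W B5 → L1 hit [D]

DIRTY = [4, 5]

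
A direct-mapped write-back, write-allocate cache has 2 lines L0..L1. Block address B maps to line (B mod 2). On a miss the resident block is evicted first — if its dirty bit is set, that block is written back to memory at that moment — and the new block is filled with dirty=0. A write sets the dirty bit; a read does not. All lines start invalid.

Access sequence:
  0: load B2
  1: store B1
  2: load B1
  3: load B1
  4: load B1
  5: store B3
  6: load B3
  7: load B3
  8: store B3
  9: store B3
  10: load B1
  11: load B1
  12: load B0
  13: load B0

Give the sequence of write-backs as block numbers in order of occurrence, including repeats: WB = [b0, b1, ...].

0: R B2 -> L0 miss  d=-]
1: W B1 -> L1 miss  d=D]
2: R B1 -> L1 hit  d=D]
3: R B1 -> L1 hit  d=D]
4: R B1 -> L1 hit  d=D]
5: W B3 -> L1 miss wb->B1  d=D]
6: R B3 -> L1 hit  d=D]
7: R B3 -> L1 hit  d=D]
8: W B3 -> L1 hit  d=D]
9: W B3 -> L1 hit  d=D]
10: R B1 -> L1 miss wb->B3  d=-]
11: R B1 -> L1 hit  d=-]
12: R B0 -> L0 miss  d=-]
13: R B0 -> L0 hit  d=-]

WB = [1, 3]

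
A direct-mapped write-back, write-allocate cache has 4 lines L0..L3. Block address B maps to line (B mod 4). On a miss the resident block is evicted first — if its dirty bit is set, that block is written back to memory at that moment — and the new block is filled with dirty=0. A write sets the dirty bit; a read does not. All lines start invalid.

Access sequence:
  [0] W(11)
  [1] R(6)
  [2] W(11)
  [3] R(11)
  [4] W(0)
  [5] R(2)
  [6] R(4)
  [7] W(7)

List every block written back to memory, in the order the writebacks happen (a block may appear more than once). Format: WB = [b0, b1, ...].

WB = [0, 11]

0: W B11 → L3 miss [D]
1: R B6 → L2 miss [-]
2: W B11 → L3 hit [D]
3: R B11 → L3 hit [D]
4: W B0 → L0 miss [D]
5: R B2 → L2 miss [-]
6: R B4 → L0 miss wb→B0 [-]
7: W B7 → L3 miss wb→B11 [D]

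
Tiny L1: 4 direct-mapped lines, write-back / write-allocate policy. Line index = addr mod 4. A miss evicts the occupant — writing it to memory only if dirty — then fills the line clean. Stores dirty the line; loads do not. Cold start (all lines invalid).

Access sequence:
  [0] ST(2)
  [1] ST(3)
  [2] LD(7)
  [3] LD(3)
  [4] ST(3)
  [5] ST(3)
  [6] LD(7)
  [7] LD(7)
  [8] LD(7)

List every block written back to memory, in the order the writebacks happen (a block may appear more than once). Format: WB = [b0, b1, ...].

WB = [3, 3]

  0 | W B2 → L2 miss [D]
  1 | W B3 → L3 miss [D]
  2 | R B7 → L3 miss wb→B3 [-]
  3 | R B3 → L3 miss [-]
  4 | W B3 → L3 hit [D]
  5 | W B3 → L3 hit [D]
  6 | R B7 → L3 miss wb→B3 [-]
  7 | R B7 → L3 hit [-]
  8 | R B7 → L3 hit [-]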